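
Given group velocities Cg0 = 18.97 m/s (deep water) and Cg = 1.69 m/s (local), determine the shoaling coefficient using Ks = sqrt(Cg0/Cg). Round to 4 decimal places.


Ks = sqrt(Cg0 / Cg)
Ks = sqrt(18.97 / 1.69)
Ks = sqrt(11.2249)
Ks = 3.3504

3.3504


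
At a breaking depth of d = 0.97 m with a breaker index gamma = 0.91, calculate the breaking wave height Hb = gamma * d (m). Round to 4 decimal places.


Hb = gamma * d
Hb = 0.91 * 0.97
Hb = 0.8827 m

0.8827


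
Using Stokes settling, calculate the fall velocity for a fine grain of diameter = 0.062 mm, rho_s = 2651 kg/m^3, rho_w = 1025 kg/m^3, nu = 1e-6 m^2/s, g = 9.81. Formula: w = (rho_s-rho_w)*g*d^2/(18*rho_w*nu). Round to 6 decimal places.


w = (rho_s - rho_w) * g * d^2 / (18 * rho_w * nu)
d = 0.062 mm = 0.000062 m
rho_s - rho_w = 2651 - 1025 = 1626
Numerator = 1626 * 9.81 * (0.000062)^2 = 0.000061315875
Denominator = 18 * 1025 * 1e-6 = 0.018450
w = 0.003323 m/s

0.003323


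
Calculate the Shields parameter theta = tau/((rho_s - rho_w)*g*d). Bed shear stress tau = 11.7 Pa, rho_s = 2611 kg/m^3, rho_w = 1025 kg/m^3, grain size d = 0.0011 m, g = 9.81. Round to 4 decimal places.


theta = tau / ((rho_s - rho_w) * g * d)
rho_s - rho_w = 2611 - 1025 = 1586
Denominator = 1586 * 9.81 * 0.0011 = 17.114526
theta = 11.7 / 17.114526
theta = 0.6836

0.6836


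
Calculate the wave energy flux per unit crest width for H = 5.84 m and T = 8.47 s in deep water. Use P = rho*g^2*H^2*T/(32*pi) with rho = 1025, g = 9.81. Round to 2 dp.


P = rho * g^2 * H^2 * T / (32 * pi)
P = 1025 * 9.81^2 * 5.84^2 * 8.47 / (32 * pi)
P = 1025 * 96.2361 * 34.1056 * 8.47 / 100.53096
P = 283446.52 W/m

283446.52


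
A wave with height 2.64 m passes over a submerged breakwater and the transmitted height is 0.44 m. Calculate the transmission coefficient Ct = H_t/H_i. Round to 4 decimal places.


Ct = H_t / H_i
Ct = 0.44 / 2.64
Ct = 0.1667

0.1667


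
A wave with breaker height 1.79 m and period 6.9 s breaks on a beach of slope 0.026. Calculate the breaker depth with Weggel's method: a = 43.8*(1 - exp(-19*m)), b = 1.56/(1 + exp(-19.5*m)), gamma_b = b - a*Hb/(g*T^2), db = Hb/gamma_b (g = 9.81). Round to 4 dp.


a = 43.8 * (1 - exp(-19 * m))
exp(-19 * 0.026) = exp(-0.4940) = 0.610181
a = 43.8 * (1 - 0.610181) = 17.074082
b = 1.56 / (1 + exp(-19.5 * m))
exp(-19.5 * 0.026) = exp(-0.5070) = 0.602300
b = 1.56 / (1 + 0.602300) = 0.973601
Hb / (g * T^2) = 1.79 / (9.81 * 6.9^2) = 1.79 / 467.0541 = 0.00383253
gamma_b = b - a * Hb/(g*T^2) = 0.973601 - 17.074082 * 0.00383253 = 0.908164
db = Hb / gamma_b = 1.79 / 0.908164
db = 1.9710 m

1.9710


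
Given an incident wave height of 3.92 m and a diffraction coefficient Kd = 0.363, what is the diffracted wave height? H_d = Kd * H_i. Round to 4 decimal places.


H_d = Kd * H_i
H_d = 0.363 * 3.92
H_d = 1.4230 m

1.4230


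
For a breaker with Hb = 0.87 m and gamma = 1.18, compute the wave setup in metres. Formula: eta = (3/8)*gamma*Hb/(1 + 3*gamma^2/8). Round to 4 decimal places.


eta = (3/8) * gamma * Hb / (1 + 3*gamma^2/8)
Numerator = (3/8) * 1.18 * 0.87 = 0.384975
Denominator = 1 + 3*1.18^2/8 = 1 + 0.522150 = 1.522150
eta = 0.384975 / 1.522150
eta = 0.2529 m

0.2529


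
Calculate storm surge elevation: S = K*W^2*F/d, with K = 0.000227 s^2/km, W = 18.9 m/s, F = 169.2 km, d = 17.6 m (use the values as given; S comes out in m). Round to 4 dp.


S = K * W^2 * F / d
W^2 = 18.9^2 = 357.21
S = 0.000227 * 357.21 * 169.2 / 17.6
Numerator = 0.000227 * 357.21 * 169.2 = 13.719865
S = 13.719865 / 17.6 = 0.7795 m

0.7795


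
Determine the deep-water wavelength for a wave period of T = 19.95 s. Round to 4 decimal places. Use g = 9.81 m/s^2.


L0 = g * T^2 / (2 * pi)
L0 = 9.81 * 19.95^2 / (2 * pi)
L0 = 9.81 * 398.0025 / 6.28319
L0 = 3904.4045 / 6.28319
L0 = 621.4053 m

621.4053


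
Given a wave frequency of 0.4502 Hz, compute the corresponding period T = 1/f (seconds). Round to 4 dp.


T = 1 / f
T = 1 / 0.4502
T = 2.2212 s

2.2212


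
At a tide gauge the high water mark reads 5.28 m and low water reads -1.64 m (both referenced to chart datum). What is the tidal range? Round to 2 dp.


Tidal range = High water - Low water
Tidal range = 5.28 - (-1.64)
Tidal range = 6.92 m

6.92


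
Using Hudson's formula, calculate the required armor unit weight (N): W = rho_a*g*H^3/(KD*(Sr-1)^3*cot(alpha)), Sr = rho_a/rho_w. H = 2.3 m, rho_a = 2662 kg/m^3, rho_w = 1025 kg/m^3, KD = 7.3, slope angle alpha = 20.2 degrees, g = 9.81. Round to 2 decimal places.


Sr = rho_a / rho_w = 2662 / 1025 = 2.597073
(Sr - 1) = 1.597073
(Sr - 1)^3 = 4.073563
cot(20.2) = 1 / tan(20.2) = 1 / 0.367928 = 2.717920
Numerator = 2662 * 9.81 * 2.3^3 = 317731.7147
Denominator = 7.3 * 4.073563 * 2.717920 = 80.822827
W = 317731.7147 / 80.822827
W = 3931.21 N

3931.21


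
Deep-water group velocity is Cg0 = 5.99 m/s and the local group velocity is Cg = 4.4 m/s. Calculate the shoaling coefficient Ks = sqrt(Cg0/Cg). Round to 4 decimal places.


Ks = sqrt(Cg0 / Cg)
Ks = sqrt(5.99 / 4.4)
Ks = sqrt(1.3614)
Ks = 1.1668

1.1668


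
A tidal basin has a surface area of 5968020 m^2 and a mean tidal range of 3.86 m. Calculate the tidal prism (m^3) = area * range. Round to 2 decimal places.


Tidal prism = Area * Tidal range
P = 5968020 * 3.86
P = 23036557.20 m^3

23036557.20


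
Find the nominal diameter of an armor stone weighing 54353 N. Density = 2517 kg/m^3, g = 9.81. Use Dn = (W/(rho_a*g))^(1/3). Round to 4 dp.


V = W / (rho_a * g)
V = 54353 / (2517 * 9.81)
V = 54353 / 24691.77
V = 2.201260 m^3
Dn = V^(1/3) = 2.201260^(1/3)
Dn = 1.3008 m

1.3008


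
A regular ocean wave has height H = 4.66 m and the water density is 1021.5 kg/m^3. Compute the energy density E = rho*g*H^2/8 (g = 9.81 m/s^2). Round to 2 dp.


E = (1/8) * rho * g * H^2
E = (1/8) * 1021.5 * 9.81 * 4.66^2
E = 0.125 * 1021.5 * 9.81 * 21.7156
E = 27201.27 J/m^2

27201.27


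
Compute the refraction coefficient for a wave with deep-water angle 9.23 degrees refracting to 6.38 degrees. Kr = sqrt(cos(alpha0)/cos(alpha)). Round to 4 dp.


Kr = sqrt(cos(alpha0) / cos(alpha))
cos(9.23) = 0.987052
cos(6.38) = 0.993807
Kr = sqrt(0.987052 / 0.993807)
Kr = sqrt(0.993204)
Kr = 0.9966

0.9966


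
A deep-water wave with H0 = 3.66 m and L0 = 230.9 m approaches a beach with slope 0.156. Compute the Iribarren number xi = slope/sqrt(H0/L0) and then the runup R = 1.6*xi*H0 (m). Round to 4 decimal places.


xi = slope / sqrt(H0/L0)
H0/L0 = 3.66/230.9 = 0.015851
sqrt(0.015851) = 0.125901
xi = 0.156 / 0.125901 = 1.239071
R = 1.6 * xi * H0 = 1.6 * 1.239071 * 3.66
R = 7.2560 m

7.2560


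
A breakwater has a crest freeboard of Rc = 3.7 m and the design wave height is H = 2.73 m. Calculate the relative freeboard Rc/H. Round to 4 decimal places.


Relative freeboard = Rc / H
= 3.7 / 2.73
= 1.3553

1.3553


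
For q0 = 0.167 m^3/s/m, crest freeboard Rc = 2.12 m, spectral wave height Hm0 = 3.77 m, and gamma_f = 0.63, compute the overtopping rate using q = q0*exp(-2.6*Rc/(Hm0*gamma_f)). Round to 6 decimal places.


q = q0 * exp(-2.6 * Rc / (Hm0 * gamma_f))
Exponent = -2.6 * 2.12 / (3.77 * 0.63)
= -2.6 * 2.12 / 2.3751
= -2.320744
exp(-2.320744) = 0.098200
q = 0.167 * 0.098200
q = 0.016399 m^3/s/m

0.016399


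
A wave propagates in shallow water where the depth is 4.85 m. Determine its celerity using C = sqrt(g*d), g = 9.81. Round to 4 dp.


Using the shallow-water approximation:
C = sqrt(g * d) = sqrt(9.81 * 4.85)
C = sqrt(47.5785)
C = 6.8977 m/s

6.8977


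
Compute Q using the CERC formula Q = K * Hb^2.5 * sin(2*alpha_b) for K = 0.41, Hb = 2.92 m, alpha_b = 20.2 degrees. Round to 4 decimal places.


Q = K * Hb^2.5 * sin(2 * alpha_b)
Hb^2.5 = 2.92^2.5 = 14.569919
sin(2 * 20.2) = sin(40.4) = 0.648120
Q = 0.41 * 14.569919 * 0.648120
Q = 3.8717 m^3/s

3.8717


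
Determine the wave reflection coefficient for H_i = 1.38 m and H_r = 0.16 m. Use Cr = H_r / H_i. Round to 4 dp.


Cr = H_r / H_i
Cr = 0.16 / 1.38
Cr = 0.1159

0.1159


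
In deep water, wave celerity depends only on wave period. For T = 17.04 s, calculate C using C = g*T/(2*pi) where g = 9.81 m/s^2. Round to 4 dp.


We use the deep-water celerity formula:
C = g * T / (2 * pi)
C = 9.81 * 17.04 / (2 * 3.14159...)
C = 167.162400 / 6.283185
C = 26.6047 m/s

26.6047


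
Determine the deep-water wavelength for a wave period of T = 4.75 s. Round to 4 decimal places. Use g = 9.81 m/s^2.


L0 = g * T^2 / (2 * pi)
L0 = 9.81 * 4.75^2 / (2 * pi)
L0 = 9.81 * 22.5625 / 6.28319
L0 = 221.3381 / 6.28319
L0 = 35.2271 m

35.2271


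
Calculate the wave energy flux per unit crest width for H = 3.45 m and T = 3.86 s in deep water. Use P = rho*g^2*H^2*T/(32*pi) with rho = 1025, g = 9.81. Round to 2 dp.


P = rho * g^2 * H^2 * T / (32 * pi)
P = 1025 * 9.81^2 * 3.45^2 * 3.86 / (32 * pi)
P = 1025 * 96.2361 * 11.9025 * 3.86 / 100.53096
P = 45080.38 W/m

45080.38


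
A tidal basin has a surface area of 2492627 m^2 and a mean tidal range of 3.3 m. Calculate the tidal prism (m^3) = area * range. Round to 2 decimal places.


Tidal prism = Area * Tidal range
P = 2492627 * 3.3
P = 8225669.10 m^3

8225669.10


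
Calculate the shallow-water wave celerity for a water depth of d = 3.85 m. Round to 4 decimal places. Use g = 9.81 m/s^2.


Using the shallow-water approximation:
C = sqrt(g * d) = sqrt(9.81 * 3.85)
C = sqrt(37.7685)
C = 6.1456 m/s

6.1456


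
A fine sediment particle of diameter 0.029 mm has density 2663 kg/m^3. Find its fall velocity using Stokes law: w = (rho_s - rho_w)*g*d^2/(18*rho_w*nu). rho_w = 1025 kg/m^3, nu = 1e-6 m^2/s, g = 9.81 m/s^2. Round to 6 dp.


w = (rho_s - rho_w) * g * d^2 / (18 * rho_w * nu)
d = 0.029 mm = 0.000029 m
rho_s - rho_w = 2663 - 1025 = 1638
Numerator = 1638 * 9.81 * (0.000029)^2 = 0.000013513844
Denominator = 18 * 1025 * 1e-6 = 0.018450
w = 0.000732 m/s

0.000732


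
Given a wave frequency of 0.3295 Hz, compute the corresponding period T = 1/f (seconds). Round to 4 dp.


T = 1 / f
T = 1 / 0.3295
T = 3.0349 s

3.0349


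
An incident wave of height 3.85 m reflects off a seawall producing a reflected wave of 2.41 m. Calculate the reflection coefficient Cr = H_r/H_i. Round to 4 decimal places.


Cr = H_r / H_i
Cr = 2.41 / 3.85
Cr = 0.6260

0.6260


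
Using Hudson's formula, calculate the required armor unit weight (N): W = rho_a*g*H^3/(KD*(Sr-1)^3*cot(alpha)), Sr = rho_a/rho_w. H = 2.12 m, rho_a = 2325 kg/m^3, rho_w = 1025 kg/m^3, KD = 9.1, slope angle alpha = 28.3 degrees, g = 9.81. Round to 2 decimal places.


Sr = rho_a / rho_w = 2325 / 1025 = 2.268293
(Sr - 1) = 1.268293
(Sr - 1)^3 = 2.040133
cot(28.3) = 1 / tan(28.3) = 1 / 0.538445 = 1.857202
Numerator = 2325 * 9.81 * 2.12^3 = 217319.9255
Denominator = 9.1 * 2.040133 * 1.857202 = 34.479336
W = 217319.9255 / 34.479336
W = 6302.90 N

6302.90


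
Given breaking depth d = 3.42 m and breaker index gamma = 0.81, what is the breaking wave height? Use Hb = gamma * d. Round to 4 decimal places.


Hb = gamma * d
Hb = 0.81 * 3.42
Hb = 2.7702 m

2.7702


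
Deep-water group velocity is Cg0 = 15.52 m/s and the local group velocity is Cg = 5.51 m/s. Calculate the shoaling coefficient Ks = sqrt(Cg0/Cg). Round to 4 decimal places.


Ks = sqrt(Cg0 / Cg)
Ks = sqrt(15.52 / 5.51)
Ks = sqrt(2.8167)
Ks = 1.6783

1.6783


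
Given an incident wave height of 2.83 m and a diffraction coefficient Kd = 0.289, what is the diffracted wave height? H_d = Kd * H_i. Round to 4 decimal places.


H_d = Kd * H_i
H_d = 0.289 * 2.83
H_d = 0.8179 m

0.8179


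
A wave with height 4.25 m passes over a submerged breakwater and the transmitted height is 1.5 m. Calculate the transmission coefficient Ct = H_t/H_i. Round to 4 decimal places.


Ct = H_t / H_i
Ct = 1.5 / 4.25
Ct = 0.3529

0.3529


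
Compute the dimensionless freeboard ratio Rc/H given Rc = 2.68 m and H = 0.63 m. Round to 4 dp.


Relative freeboard = Rc / H
= 2.68 / 0.63
= 4.2540

4.2540


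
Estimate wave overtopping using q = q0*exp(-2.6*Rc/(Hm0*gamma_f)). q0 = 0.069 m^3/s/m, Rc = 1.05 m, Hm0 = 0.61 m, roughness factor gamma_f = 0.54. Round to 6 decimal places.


q = q0 * exp(-2.6 * Rc / (Hm0 * gamma_f))
Exponent = -2.6 * 1.05 / (0.61 * 0.54)
= -2.6 * 1.05 / 0.3294
= -8.287796
exp(-8.287796) = 0.000252
q = 0.069 * 0.000252
q = 0.000017 m^3/s/m

0.000017


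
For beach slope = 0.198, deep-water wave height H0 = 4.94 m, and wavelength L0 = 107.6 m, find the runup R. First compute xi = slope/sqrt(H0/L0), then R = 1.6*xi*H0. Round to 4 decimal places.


xi = slope / sqrt(H0/L0)
H0/L0 = 4.94/107.6 = 0.045911
sqrt(0.045911) = 0.214268
xi = 0.198 / 0.214268 = 0.924076
R = 1.6 * xi * H0 = 1.6 * 0.924076 * 4.94
R = 7.3039 m

7.3039


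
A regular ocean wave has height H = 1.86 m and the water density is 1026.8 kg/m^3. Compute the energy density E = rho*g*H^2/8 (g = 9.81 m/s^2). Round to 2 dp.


E = (1/8) * rho * g * H^2
E = (1/8) * 1026.8 * 9.81 * 1.86^2
E = 0.125 * 1026.8 * 9.81 * 3.4596
E = 4356.03 J/m^2

4356.03


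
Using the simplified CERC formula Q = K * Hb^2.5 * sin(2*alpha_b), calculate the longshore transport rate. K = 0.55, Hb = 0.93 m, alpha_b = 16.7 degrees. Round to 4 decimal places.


Q = K * Hb^2.5 * sin(2 * alpha_b)
Hb^2.5 = 0.93^2.5 = 0.834079
sin(2 * 16.7) = sin(33.4) = 0.550481
Q = 0.55 * 0.834079 * 0.550481
Q = 0.2525 m^3/s

0.2525


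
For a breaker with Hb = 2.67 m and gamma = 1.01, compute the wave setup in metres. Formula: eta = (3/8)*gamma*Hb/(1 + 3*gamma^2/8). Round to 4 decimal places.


eta = (3/8) * gamma * Hb / (1 + 3*gamma^2/8)
Numerator = (3/8) * 1.01 * 2.67 = 1.011262
Denominator = 1 + 3*1.01^2/8 = 1 + 0.382538 = 1.382538
eta = 1.011262 / 1.382538
eta = 0.7315 m

0.7315


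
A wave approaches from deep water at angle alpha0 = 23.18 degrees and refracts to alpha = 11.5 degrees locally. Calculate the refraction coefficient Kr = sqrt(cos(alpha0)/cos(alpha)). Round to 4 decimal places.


Kr = sqrt(cos(alpha0) / cos(alpha))
cos(23.18) = 0.919273
cos(11.5) = 0.979925
Kr = sqrt(0.919273 / 0.979925)
Kr = sqrt(0.938106)
Kr = 0.9686

0.9686


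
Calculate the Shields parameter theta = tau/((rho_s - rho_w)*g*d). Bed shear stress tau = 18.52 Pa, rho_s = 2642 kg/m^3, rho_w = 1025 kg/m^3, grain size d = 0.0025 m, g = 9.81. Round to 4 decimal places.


theta = tau / ((rho_s - rho_w) * g * d)
rho_s - rho_w = 2642 - 1025 = 1617
Denominator = 1617 * 9.81 * 0.0025 = 39.656925
theta = 18.52 / 39.656925
theta = 0.4670

0.4670


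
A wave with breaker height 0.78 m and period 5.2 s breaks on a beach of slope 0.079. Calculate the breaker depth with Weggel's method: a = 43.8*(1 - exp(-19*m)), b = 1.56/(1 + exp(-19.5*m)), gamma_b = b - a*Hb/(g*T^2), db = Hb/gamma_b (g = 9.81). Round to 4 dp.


a = 43.8 * (1 - exp(-19 * m))
exp(-19 * 0.079) = exp(-1.5010) = 0.222907
a = 43.8 * (1 - 0.222907) = 34.036667
b = 1.56 / (1 + exp(-19.5 * m))
exp(-19.5 * 0.079) = exp(-1.5405) = 0.214274
b = 1.56 / (1 + 0.214274) = 1.284718
Hb / (g * T^2) = 0.78 / (9.81 * 5.2^2) = 0.78 / 265.2624 = 0.00294048
gamma_b = b - a * Hb/(g*T^2) = 1.284718 - 34.036667 * 0.00294048 = 1.184634
db = Hb / gamma_b = 0.78 / 1.184634
db = 0.6584 m

0.6584


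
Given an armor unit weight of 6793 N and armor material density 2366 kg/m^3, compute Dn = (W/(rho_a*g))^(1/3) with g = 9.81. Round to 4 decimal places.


V = W / (rho_a * g)
V = 6793 / (2366 * 9.81)
V = 6793 / 23210.46
V = 0.292670 m^3
Dn = V^(1/3) = 0.292670^(1/3)
Dn = 0.6639 m

0.6639


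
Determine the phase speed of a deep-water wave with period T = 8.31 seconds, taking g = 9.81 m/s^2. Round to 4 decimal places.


We use the deep-water celerity formula:
C = g * T / (2 * pi)
C = 9.81 * 8.31 / (2 * 3.14159...)
C = 81.521100 / 6.283185
C = 12.9745 m/s

12.9745


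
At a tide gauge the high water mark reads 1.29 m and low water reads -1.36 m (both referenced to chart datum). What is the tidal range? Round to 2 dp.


Tidal range = High water - Low water
Tidal range = 1.29 - (-1.36)
Tidal range = 2.65 m

2.65


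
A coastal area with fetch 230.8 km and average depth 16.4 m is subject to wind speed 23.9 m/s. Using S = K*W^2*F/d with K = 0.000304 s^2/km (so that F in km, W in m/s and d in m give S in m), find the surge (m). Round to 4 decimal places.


S = K * W^2 * F / d
W^2 = 23.9^2 = 571.21
S = 0.000304 * 571.21 * 230.8 / 16.4
Numerator = 0.000304 * 571.21 * 230.8 = 40.077921
S = 40.077921 / 16.4 = 2.4438 m

2.4438


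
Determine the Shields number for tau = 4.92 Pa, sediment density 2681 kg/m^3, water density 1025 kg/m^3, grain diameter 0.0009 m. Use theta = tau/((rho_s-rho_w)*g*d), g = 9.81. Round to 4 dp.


theta = tau / ((rho_s - rho_w) * g * d)
rho_s - rho_w = 2681 - 1025 = 1656
Denominator = 1656 * 9.81 * 0.0009 = 14.620824
theta = 4.92 / 14.620824
theta = 0.3365

0.3365


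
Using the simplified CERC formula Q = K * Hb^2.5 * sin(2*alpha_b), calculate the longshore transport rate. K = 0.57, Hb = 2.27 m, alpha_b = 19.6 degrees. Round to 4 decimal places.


Q = K * Hb^2.5 * sin(2 * alpha_b)
Hb^2.5 = 2.27^2.5 = 7.763627
sin(2 * 19.6) = sin(39.2) = 0.632029
Q = 0.57 * 7.763627 * 0.632029
Q = 2.7969 m^3/s

2.7969


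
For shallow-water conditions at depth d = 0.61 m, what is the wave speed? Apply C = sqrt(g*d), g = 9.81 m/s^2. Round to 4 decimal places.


Using the shallow-water approximation:
C = sqrt(g * d) = sqrt(9.81 * 0.61)
C = sqrt(5.9841)
C = 2.4462 m/s

2.4462


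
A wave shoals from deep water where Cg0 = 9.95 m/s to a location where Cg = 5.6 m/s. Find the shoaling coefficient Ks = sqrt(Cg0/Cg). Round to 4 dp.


Ks = sqrt(Cg0 / Cg)
Ks = sqrt(9.95 / 5.6)
Ks = sqrt(1.7768)
Ks = 1.3330

1.3330


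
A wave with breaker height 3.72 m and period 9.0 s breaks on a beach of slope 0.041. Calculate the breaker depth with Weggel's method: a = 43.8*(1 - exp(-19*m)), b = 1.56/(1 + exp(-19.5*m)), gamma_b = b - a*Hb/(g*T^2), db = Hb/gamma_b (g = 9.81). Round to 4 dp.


a = 43.8 * (1 - exp(-19 * m))
exp(-19 * 0.041) = exp(-0.7790) = 0.458865
a = 43.8 * (1 - 0.458865) = 23.701728
b = 1.56 / (1 + exp(-19.5 * m))
exp(-19.5 * 0.041) = exp(-0.7995) = 0.449554
b = 1.56 / (1 + 0.449554) = 1.076193
Hb / (g * T^2) = 3.72 / (9.81 * 9.0^2) = 3.72 / 794.6100 = 0.00468154
gamma_b = b - a * Hb/(g*T^2) = 1.076193 - 23.701728 * 0.00468154 = 0.965233
db = Hb / gamma_b = 3.72 / 0.965233
db = 3.8540 m

3.8540


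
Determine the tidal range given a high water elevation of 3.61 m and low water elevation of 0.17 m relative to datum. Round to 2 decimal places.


Tidal range = High water - Low water
Tidal range = 3.61 - (0.17)
Tidal range = 3.44 m

3.44


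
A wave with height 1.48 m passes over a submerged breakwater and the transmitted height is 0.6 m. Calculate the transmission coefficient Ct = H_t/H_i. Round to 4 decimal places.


Ct = H_t / H_i
Ct = 0.6 / 1.48
Ct = 0.4054

0.4054


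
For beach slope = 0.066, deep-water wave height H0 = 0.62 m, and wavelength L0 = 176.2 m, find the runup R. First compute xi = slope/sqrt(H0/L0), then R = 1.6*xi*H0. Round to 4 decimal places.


xi = slope / sqrt(H0/L0)
H0/L0 = 0.62/176.2 = 0.003519
sqrt(0.003519) = 0.059319
xi = 0.066 / 0.059319 = 1.112631
R = 1.6 * xi * H0 = 1.6 * 1.112631 * 0.62
R = 1.1037 m

1.1037


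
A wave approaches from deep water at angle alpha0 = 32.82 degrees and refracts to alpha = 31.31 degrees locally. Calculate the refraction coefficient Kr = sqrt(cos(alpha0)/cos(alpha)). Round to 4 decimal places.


Kr = sqrt(cos(alpha0) / cos(alpha))
cos(32.82) = 0.840377
cos(31.31) = 0.854368
Kr = sqrt(0.840377 / 0.854368)
Kr = sqrt(0.983625)
Kr = 0.9918

0.9918


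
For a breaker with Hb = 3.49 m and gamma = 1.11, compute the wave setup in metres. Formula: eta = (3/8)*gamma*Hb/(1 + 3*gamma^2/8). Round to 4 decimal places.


eta = (3/8) * gamma * Hb / (1 + 3*gamma^2/8)
Numerator = (3/8) * 1.11 * 3.49 = 1.452713
Denominator = 1 + 3*1.11^2/8 = 1 + 0.462038 = 1.462038
eta = 1.452713 / 1.462038
eta = 0.9936 m

0.9936


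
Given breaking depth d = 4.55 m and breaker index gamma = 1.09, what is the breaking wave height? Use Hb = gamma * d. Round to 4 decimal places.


Hb = gamma * d
Hb = 1.09 * 4.55
Hb = 4.9595 m

4.9595


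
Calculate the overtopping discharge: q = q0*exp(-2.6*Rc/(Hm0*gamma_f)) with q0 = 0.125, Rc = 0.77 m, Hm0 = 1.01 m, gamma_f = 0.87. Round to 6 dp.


q = q0 * exp(-2.6 * Rc / (Hm0 * gamma_f))
Exponent = -2.6 * 0.77 / (1.01 * 0.87)
= -2.6 * 0.77 / 0.8787
= -2.278366
exp(-2.278366) = 0.102451
q = 0.125 * 0.102451
q = 0.012806 m^3/s/m

0.012806


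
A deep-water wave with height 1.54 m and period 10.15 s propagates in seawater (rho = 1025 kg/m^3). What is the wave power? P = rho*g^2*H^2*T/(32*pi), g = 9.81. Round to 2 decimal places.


P = rho * g^2 * H^2 * T / (32 * pi)
P = 1025 * 9.81^2 * 1.54^2 * 10.15 / (32 * pi)
P = 1025 * 96.2361 * 2.3716 * 10.15 / 100.53096
P = 23619.44 W/m

23619.44


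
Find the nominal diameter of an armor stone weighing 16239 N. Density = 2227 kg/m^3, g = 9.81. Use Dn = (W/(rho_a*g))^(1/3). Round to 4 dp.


V = W / (rho_a * g)
V = 16239 / (2227 * 9.81)
V = 16239 / 21846.87
V = 0.743310 m^3
Dn = V^(1/3) = 0.743310^(1/3)
Dn = 0.9059 m

0.9059


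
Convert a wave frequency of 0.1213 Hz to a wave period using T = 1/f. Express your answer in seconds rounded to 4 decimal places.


T = 1 / f
T = 1 / 0.1213
T = 8.2440 s

8.2440


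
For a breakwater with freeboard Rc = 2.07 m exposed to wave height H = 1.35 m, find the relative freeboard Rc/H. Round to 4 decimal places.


Relative freeboard = Rc / H
= 2.07 / 1.35
= 1.5333

1.5333


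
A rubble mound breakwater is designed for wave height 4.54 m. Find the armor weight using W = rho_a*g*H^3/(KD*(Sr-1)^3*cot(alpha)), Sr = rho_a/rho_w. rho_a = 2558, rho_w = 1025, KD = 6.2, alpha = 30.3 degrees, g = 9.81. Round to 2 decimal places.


Sr = rho_a / rho_w = 2558 / 1025 = 2.495610
(Sr - 1) = 1.495610
(Sr - 1)^3 = 3.345453
cot(30.3) = 1 / tan(30.3) = 1 / 0.584353 = 1.711295
Numerator = 2558 * 9.81 * 4.54^3 = 2348210.9349
Denominator = 6.2 * 3.345453 * 1.711295 = 35.495346
W = 2348210.9349 / 35.495346
W = 66155.46 N

66155.46


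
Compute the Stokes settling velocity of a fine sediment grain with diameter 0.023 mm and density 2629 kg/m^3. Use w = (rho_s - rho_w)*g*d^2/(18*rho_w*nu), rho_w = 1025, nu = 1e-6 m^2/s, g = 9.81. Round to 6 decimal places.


w = (rho_s - rho_w) * g * d^2 / (18 * rho_w * nu)
d = 0.023 mm = 0.000023 m
rho_s - rho_w = 2629 - 1025 = 1604
Numerator = 1604 * 9.81 * (0.000023)^2 = 0.000008323942
Denominator = 18 * 1025 * 1e-6 = 0.018450
w = 0.000451 m/s

0.000451


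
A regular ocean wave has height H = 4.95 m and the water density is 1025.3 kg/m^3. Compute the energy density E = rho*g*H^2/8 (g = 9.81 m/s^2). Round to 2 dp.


E = (1/8) * rho * g * H^2
E = (1/8) * 1025.3 * 9.81 * 4.95^2
E = 0.125 * 1025.3 * 9.81 * 24.5025
E = 30806.36 J/m^2

30806.36


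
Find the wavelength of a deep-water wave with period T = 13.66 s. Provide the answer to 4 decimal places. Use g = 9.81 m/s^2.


L0 = g * T^2 / (2 * pi)
L0 = 9.81 * 13.66^2 / (2 * pi)
L0 = 9.81 * 186.5956 / 6.28319
L0 = 1830.5028 / 6.28319
L0 = 291.3336 m

291.3336


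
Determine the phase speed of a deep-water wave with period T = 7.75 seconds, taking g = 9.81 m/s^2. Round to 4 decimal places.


We use the deep-water celerity formula:
C = g * T / (2 * pi)
C = 9.81 * 7.75 / (2 * 3.14159...)
C = 76.027500 / 6.283185
C = 12.1002 m/s

12.1002


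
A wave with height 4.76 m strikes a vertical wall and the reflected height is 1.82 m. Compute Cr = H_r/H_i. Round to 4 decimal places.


Cr = H_r / H_i
Cr = 1.82 / 4.76
Cr = 0.3824

0.3824


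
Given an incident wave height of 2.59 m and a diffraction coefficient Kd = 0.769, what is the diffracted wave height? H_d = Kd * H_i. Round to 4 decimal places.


H_d = Kd * H_i
H_d = 0.769 * 2.59
H_d = 1.9917 m

1.9917


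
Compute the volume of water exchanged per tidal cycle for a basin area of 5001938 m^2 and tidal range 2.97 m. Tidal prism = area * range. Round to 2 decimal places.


Tidal prism = Area * Tidal range
P = 5001938 * 2.97
P = 14855755.86 m^3

14855755.86


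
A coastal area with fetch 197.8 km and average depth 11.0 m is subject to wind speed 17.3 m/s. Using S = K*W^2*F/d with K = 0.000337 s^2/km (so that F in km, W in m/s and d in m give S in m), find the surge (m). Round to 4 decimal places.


S = K * W^2 * F / d
W^2 = 17.3^2 = 299.29
S = 0.000337 * 299.29 * 197.8 / 11.0
Numerator = 0.000337 * 299.29 * 197.8 = 19.950252
S = 19.950252 / 11.0 = 1.8137 m

1.8137


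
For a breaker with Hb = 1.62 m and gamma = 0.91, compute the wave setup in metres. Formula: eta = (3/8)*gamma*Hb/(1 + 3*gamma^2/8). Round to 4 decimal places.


eta = (3/8) * gamma * Hb / (1 + 3*gamma^2/8)
Numerator = (3/8) * 0.91 * 1.62 = 0.552825
Denominator = 1 + 3*0.91^2/8 = 1 + 0.310538 = 1.310538
eta = 0.552825 / 1.310538
eta = 0.4218 m

0.4218


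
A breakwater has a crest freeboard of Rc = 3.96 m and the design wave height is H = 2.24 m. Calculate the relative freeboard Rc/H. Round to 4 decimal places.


Relative freeboard = Rc / H
= 3.96 / 2.24
= 1.7679

1.7679


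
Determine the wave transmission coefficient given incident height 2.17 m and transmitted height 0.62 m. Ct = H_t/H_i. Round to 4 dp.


Ct = H_t / H_i
Ct = 0.62 / 2.17
Ct = 0.2857

0.2857


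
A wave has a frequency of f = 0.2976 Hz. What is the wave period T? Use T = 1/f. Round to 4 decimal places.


T = 1 / f
T = 1 / 0.2976
T = 3.3602 s

3.3602


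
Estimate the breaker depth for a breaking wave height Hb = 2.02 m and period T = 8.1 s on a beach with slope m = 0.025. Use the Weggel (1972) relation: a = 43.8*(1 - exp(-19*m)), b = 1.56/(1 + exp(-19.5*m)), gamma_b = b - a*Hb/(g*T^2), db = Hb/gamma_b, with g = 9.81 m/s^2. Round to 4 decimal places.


a = 43.8 * (1 - exp(-19 * m))
exp(-19 * 0.025) = exp(-0.4750) = 0.621885
a = 43.8 * (1 - 0.621885) = 16.561435
b = 1.56 / (1 + exp(-19.5 * m))
exp(-19.5 * 0.025) = exp(-0.4875) = 0.614160
b = 1.56 / (1 + 0.614160) = 0.966447
Hb / (g * T^2) = 2.02 / (9.81 * 8.1^2) = 2.02 / 643.6341 = 0.00313843
gamma_b = b - a * Hb/(g*T^2) = 0.966447 - 16.561435 * 0.00313843 = 0.914470
db = Hb / gamma_b = 2.02 / 0.914470
db = 2.2089 m

2.2089


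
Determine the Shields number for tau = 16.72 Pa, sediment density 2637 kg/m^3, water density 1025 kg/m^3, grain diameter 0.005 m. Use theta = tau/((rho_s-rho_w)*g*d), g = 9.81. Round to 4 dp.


theta = tau / ((rho_s - rho_w) * g * d)
rho_s - rho_w = 2637 - 1025 = 1612
Denominator = 1612 * 9.81 * 0.005 = 79.068600
theta = 16.72 / 79.068600
theta = 0.2115

0.2115


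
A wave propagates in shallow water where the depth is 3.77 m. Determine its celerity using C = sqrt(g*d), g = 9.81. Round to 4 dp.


Using the shallow-water approximation:
C = sqrt(g * d) = sqrt(9.81 * 3.77)
C = sqrt(36.9837)
C = 6.0814 m/s

6.0814


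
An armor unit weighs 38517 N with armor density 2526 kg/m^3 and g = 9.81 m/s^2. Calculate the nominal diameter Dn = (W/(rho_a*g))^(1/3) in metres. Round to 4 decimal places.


V = W / (rho_a * g)
V = 38517 / (2526 * 9.81)
V = 38517 / 24780.06
V = 1.554355 m^3
Dn = V^(1/3) = 1.554355^(1/3)
Dn = 1.1584 m

1.1584


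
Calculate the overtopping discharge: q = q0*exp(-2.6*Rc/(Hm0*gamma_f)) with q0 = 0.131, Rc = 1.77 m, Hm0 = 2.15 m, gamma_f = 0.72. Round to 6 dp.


q = q0 * exp(-2.6 * Rc / (Hm0 * gamma_f))
Exponent = -2.6 * 1.77 / (2.15 * 0.72)
= -2.6 * 1.77 / 1.5480
= -2.972868
exp(-2.972868) = 0.051156
q = 0.131 * 0.051156
q = 0.006701 m^3/s/m

0.006701


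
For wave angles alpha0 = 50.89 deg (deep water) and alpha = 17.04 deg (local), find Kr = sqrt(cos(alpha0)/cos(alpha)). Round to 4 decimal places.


Kr = sqrt(cos(alpha0) / cos(alpha))
cos(50.89) = 0.630811
cos(17.04) = 0.956100
Kr = sqrt(0.630811 / 0.956100)
Kr = sqrt(0.659775)
Kr = 0.8123

0.8123


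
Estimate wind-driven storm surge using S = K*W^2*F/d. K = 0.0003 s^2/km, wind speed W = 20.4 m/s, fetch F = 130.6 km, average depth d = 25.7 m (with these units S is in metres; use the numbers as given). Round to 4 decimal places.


S = K * W^2 * F / d
W^2 = 20.4^2 = 416.16
S = 0.0003 * 416.16 * 130.6 / 25.7
Numerator = 0.0003 * 416.16 * 130.6 = 16.305149
S = 16.305149 / 25.7 = 0.6344 m

0.6344


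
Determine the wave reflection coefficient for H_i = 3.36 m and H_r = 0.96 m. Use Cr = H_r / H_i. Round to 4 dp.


Cr = H_r / H_i
Cr = 0.96 / 3.36
Cr = 0.2857

0.2857


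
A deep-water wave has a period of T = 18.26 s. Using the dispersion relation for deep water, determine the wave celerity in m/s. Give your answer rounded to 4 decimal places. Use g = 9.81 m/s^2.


We use the deep-water celerity formula:
C = g * T / (2 * pi)
C = 9.81 * 18.26 / (2 * 3.14159...)
C = 179.130600 / 6.283185
C = 28.5095 m/s

28.5095


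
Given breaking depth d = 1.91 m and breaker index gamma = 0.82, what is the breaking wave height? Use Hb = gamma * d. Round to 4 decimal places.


Hb = gamma * d
Hb = 0.82 * 1.91
Hb = 1.5662 m

1.5662


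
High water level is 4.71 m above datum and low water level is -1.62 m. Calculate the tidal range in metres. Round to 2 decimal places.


Tidal range = High water - Low water
Tidal range = 4.71 - (-1.62)
Tidal range = 6.33 m

6.33


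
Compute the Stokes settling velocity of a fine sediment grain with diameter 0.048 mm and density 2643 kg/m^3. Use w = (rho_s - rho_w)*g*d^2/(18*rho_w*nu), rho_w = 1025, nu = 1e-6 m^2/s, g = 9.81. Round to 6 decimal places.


w = (rho_s - rho_w) * g * d^2 / (18 * rho_w * nu)
d = 0.048 mm = 0.000048 m
rho_s - rho_w = 2643 - 1025 = 1618
Numerator = 1618 * 9.81 * (0.000048)^2 = 0.000036570424
Denominator = 18 * 1025 * 1e-6 = 0.018450
w = 0.001982 m/s

0.001982


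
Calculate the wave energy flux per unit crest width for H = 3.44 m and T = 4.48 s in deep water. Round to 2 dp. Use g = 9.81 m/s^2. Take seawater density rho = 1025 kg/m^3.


P = rho * g^2 * H^2 * T / (32 * pi)
P = 1025 * 9.81^2 * 3.44^2 * 4.48 / (32 * pi)
P = 1025 * 96.2361 * 11.8336 * 4.48 / 100.53096
P = 52018.39 W/m

52018.39


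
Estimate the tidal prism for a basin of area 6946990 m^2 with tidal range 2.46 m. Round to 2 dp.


Tidal prism = Area * Tidal range
P = 6946990 * 2.46
P = 17089595.40 m^3

17089595.40


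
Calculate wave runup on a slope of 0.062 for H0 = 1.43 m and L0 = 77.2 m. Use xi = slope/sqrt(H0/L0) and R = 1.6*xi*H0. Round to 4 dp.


xi = slope / sqrt(H0/L0)
H0/L0 = 1.43/77.2 = 0.018523
sqrt(0.018523) = 0.136100
xi = 0.062 / 0.136100 = 0.455546
R = 1.6 * xi * H0 = 1.6 * 0.455546 * 1.43
R = 1.0423 m

1.0423


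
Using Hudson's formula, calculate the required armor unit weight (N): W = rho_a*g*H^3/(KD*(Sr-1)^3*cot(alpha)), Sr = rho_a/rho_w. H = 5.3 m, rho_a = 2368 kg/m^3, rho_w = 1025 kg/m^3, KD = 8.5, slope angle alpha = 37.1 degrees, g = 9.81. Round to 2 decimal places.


Sr = rho_a / rho_w = 2368 / 1025 = 2.310244
(Sr - 1) = 1.310244
(Sr - 1)^3 = 2.249347
cot(37.1) = 1 / tan(37.1) = 1 / 0.756294 = 1.322237
Numerator = 2368 * 9.81 * 5.3^3 = 3458424.6202
Denominator = 8.5 * 2.249347 * 1.322237 = 25.280443
W = 3458424.6202 / 25.280443
W = 136802.37 N

136802.37


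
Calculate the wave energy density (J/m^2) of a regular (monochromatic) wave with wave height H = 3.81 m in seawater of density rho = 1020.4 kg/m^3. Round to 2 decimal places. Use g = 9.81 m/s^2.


E = (1/8) * rho * g * H^2
E = (1/8) * 1020.4 * 9.81 * 3.81^2
E = 0.125 * 1020.4 * 9.81 * 14.5161
E = 18163.50 J/m^2

18163.50


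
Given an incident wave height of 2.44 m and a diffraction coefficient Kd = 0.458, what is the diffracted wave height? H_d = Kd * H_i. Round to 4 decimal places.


H_d = Kd * H_i
H_d = 0.458 * 2.44
H_d = 1.1175 m

1.1175


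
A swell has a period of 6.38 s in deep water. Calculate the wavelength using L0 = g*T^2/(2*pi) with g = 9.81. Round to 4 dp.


L0 = g * T^2 / (2 * pi)
L0 = 9.81 * 6.38^2 / (2 * pi)
L0 = 9.81 * 40.7044 / 6.28319
L0 = 399.3102 / 6.28319
L0 = 63.5522 m

63.5522


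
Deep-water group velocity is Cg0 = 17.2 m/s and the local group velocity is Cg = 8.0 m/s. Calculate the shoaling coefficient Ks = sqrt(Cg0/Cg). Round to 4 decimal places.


Ks = sqrt(Cg0 / Cg)
Ks = sqrt(17.2 / 8.0)
Ks = sqrt(2.1500)
Ks = 1.4663

1.4663


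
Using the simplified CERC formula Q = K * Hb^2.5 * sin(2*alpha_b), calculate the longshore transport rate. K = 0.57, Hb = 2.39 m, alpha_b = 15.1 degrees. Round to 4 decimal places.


Q = K * Hb^2.5 * sin(2 * alpha_b)
Hb^2.5 = 2.39^2.5 = 8.830692
sin(2 * 15.1) = sin(30.2) = 0.503020
Q = 0.57 * 8.830692 * 0.503020
Q = 2.5319 m^3/s

2.5319


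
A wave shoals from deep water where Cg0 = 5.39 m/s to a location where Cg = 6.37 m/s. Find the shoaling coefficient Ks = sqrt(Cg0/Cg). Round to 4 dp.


Ks = sqrt(Cg0 / Cg)
Ks = sqrt(5.39 / 6.37)
Ks = sqrt(0.8462)
Ks = 0.9199

0.9199


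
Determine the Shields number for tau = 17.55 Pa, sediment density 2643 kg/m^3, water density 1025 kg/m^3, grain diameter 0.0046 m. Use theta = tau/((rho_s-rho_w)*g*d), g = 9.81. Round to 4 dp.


theta = tau / ((rho_s - rho_w) * g * d)
rho_s - rho_w = 2643 - 1025 = 1618
Denominator = 1618 * 9.81 * 0.0046 = 73.013868
theta = 17.55 / 73.013868
theta = 0.2404

0.2404


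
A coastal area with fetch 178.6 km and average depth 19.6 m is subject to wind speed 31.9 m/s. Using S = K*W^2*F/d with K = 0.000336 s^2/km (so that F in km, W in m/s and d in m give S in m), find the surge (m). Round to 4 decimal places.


S = K * W^2 * F / d
W^2 = 31.9^2 = 1017.61
S = 0.000336 * 1017.61 * 178.6 / 19.6
Numerator = 0.000336 * 1017.61 * 178.6 = 61.066369
S = 61.066369 / 19.6 = 3.1156 m

3.1156


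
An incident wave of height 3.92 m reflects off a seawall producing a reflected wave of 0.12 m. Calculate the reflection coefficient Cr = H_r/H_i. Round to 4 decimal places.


Cr = H_r / H_i
Cr = 0.12 / 3.92
Cr = 0.0306

0.0306


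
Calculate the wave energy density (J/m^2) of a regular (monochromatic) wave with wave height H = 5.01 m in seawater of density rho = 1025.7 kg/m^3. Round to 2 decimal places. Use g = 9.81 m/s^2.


E = (1/8) * rho * g * H^2
E = (1/8) * 1025.7 * 9.81 * 5.01^2
E = 0.125 * 1025.7 * 9.81 * 25.1001
E = 31570.02 J/m^2

31570.02


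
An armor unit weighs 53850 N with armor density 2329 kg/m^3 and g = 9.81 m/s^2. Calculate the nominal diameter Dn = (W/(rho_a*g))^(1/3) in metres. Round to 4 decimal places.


V = W / (rho_a * g)
V = 53850 / (2329 * 9.81)
V = 53850 / 22847.49
V = 2.356933 m^3
Dn = V^(1/3) = 2.356933^(1/3)
Dn = 1.3308 m

1.3308


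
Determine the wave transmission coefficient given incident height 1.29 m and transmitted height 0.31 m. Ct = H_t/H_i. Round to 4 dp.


Ct = H_t / H_i
Ct = 0.31 / 1.29
Ct = 0.2403

0.2403


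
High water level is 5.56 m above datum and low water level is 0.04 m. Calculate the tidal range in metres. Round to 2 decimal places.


Tidal range = High water - Low water
Tidal range = 5.56 - (0.04)
Tidal range = 5.52 m

5.52


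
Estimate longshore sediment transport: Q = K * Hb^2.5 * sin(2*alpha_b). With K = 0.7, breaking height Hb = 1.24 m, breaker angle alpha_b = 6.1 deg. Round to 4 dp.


Q = K * Hb^2.5 * sin(2 * alpha_b)
Hb^2.5 = 1.24^2.5 = 1.712199
sin(2 * 6.1) = sin(12.2) = 0.211325
Q = 0.7 * 1.712199 * 0.211325
Q = 0.2533 m^3/s

0.2533


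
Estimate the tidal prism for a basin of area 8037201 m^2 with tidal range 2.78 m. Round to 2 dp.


Tidal prism = Area * Tidal range
P = 8037201 * 2.78
P = 22343418.78 m^3

22343418.78


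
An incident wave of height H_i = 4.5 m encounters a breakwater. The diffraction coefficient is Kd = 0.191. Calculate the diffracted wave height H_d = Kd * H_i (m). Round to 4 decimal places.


H_d = Kd * H_i
H_d = 0.191 * 4.5
H_d = 0.8595 m

0.8595


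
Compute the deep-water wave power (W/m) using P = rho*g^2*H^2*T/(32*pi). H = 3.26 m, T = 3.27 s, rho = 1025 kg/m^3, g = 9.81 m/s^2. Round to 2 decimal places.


P = rho * g^2 * H^2 * T / (32 * pi)
P = 1025 * 9.81^2 * 3.26^2 * 3.27 / (32 * pi)
P = 1025 * 96.2361 * 10.6276 * 3.27 / 100.53096
P = 34099.26 W/m

34099.26


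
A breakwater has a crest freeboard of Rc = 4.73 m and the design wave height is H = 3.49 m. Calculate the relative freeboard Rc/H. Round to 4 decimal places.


Relative freeboard = Rc / H
= 4.73 / 3.49
= 1.3553

1.3553


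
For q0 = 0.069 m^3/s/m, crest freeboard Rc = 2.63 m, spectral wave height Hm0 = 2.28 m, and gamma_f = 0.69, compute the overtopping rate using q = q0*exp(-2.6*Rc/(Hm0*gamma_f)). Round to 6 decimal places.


q = q0 * exp(-2.6 * Rc / (Hm0 * gamma_f))
Exponent = -2.6 * 2.63 / (2.28 * 0.69)
= -2.6 * 2.63 / 1.5732
= -4.346555
exp(-4.346555) = 0.012951
q = 0.069 * 0.012951
q = 0.000894 m^3/s/m

0.000894


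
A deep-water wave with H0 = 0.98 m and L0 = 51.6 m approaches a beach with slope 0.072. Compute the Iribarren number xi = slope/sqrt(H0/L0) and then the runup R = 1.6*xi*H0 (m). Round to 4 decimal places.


xi = slope / sqrt(H0/L0)
H0/L0 = 0.98/51.6 = 0.018992
sqrt(0.018992) = 0.137812
xi = 0.072 / 0.137812 = 0.522449
R = 1.6 * xi * H0 = 1.6 * 0.522449 * 0.98
R = 0.8192 m

0.8192


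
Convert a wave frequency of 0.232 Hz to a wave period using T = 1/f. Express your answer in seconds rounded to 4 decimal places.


T = 1 / f
T = 1 / 0.232
T = 4.3103 s

4.3103


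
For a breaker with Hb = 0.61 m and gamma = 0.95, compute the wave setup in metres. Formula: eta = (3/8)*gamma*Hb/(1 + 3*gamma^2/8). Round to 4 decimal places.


eta = (3/8) * gamma * Hb / (1 + 3*gamma^2/8)
Numerator = (3/8) * 0.95 * 0.61 = 0.217312
Denominator = 1 + 3*0.95^2/8 = 1 + 0.338438 = 1.338438
eta = 0.217312 / 1.338438
eta = 0.1624 m

0.1624


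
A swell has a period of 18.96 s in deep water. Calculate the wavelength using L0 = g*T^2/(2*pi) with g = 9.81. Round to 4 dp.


L0 = g * T^2 / (2 * pi)
L0 = 9.81 * 18.96^2 / (2 * pi)
L0 = 9.81 * 359.4816 / 6.28319
L0 = 3526.5145 / 6.28319
L0 = 561.2622 m

561.2622


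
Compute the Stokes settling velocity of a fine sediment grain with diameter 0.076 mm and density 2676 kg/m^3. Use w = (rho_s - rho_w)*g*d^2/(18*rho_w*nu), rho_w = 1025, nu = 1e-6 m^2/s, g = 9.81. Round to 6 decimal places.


w = (rho_s - rho_w) * g * d^2 / (18 * rho_w * nu)
d = 0.076 mm = 0.000076 m
rho_s - rho_w = 2676 - 1025 = 1651
Numerator = 1651 * 9.81 * (0.000076)^2 = 0.000093549887
Denominator = 18 * 1025 * 1e-6 = 0.018450
w = 0.005070 m/s

0.005070


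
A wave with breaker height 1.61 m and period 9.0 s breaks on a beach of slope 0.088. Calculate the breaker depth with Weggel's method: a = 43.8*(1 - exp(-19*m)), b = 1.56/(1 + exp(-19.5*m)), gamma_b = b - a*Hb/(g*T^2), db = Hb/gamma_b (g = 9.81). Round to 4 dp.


a = 43.8 * (1 - exp(-19 * m))
exp(-19 * 0.088) = exp(-1.6720) = 0.187871
a = 43.8 * (1 - 0.187871) = 35.571252
b = 1.56 / (1 + exp(-19.5 * m))
exp(-19.5 * 0.088) = exp(-1.7160) = 0.179784
b = 1.56 / (1 + 0.179784) = 1.322276
Hb / (g * T^2) = 1.61 / (9.81 * 9.0^2) = 1.61 / 794.6100 = 0.00202615
gamma_b = b - a * Hb/(g*T^2) = 1.322276 - 35.571252 * 0.00202615 = 1.250203
db = Hb / gamma_b = 1.61 / 1.250203
db = 1.2878 m

1.2878


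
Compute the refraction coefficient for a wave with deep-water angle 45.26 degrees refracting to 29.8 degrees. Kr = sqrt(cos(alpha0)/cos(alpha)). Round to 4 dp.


Kr = sqrt(cos(alpha0) / cos(alpha))
cos(45.26) = 0.703891
cos(29.8) = 0.867765
Kr = sqrt(0.703891 / 0.867765)
Kr = sqrt(0.811153)
Kr = 0.9006

0.9006


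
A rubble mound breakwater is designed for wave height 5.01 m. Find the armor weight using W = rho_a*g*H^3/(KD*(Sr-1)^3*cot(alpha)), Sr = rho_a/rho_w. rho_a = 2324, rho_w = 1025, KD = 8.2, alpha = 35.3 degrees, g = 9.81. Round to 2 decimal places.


Sr = rho_a / rho_w = 2324 / 1025 = 2.267317
(Sr - 1) = 1.267317
(Sr - 1)^3 = 2.035429
cot(35.3) = 1 / tan(35.3) = 1 / 0.708039 = 1.412351
Numerator = 2324 * 9.81 * 5.01^3 = 2866938.0505
Denominator = 8.2 * 2.035429 * 1.412351 = 23.572858
W = 2866938.0505 / 23.572858
W = 121620.30 N

121620.30
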